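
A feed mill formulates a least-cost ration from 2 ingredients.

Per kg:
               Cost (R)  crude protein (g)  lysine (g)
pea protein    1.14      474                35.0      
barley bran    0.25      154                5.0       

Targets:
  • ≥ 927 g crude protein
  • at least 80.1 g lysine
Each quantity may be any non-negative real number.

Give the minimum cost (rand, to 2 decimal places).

Let x1 = kg of pea protein, x2 = kg of barley bran.
min 1.14x1 + 0.25x2 with:
  474x1 + 154x2 ≥ 927   (crude protein)
  35x1 + 5x2 ≥ 80.1   (lysine)
  x1, x2 ≥ 0.
The optimal basis is {pea protein}; barley bran drops out. The lysine requirement is met with equality.
So pea protein = 2.289 kg.
Cost = 1.14·2.289 = 2.6095.

R2.61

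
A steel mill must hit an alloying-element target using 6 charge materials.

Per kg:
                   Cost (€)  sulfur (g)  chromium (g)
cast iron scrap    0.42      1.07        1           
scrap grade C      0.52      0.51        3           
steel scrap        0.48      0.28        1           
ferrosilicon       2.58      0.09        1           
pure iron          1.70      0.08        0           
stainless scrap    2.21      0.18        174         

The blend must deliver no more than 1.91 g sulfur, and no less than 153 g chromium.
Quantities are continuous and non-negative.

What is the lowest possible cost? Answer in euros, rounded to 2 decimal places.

Set it up as a linear program. Let x1 = kg of cast iron scrap, x2 = kg of scrap grade C, x3 = kg of steel scrap, x4 = kg of ferrosilicon, x5 = kg of pure iron, x6 = kg of stainless scrap.
Minimize 0.42x1 + 0.52x2 + 0.48x3 + 2.58x4 + 1.7x5 + 2.21x6 s.t.:
  1.07x1 + 0.51x2 + 0.28x3 + 0.09x4 + 0.08x5 + 0.18x6 ≤ 1.91   (sulfur)
  1x1 + 3x2 + 1x3 + 1x4 + 174x6 ≥ 153   (chromium)
  x1, x2, x3, x4, x5, x6 ≥ 0.
The minimum-cost mix takes nothing from cast iron scrap, scrap grade C, steel scrap, ferrosilicon, pure iron — only stainless scrap. The chromium requirement is met with equality.
That vertex is x6 = 0.8793.
Hence cost = 2.21·0.8793 = €1.9433.

€1.94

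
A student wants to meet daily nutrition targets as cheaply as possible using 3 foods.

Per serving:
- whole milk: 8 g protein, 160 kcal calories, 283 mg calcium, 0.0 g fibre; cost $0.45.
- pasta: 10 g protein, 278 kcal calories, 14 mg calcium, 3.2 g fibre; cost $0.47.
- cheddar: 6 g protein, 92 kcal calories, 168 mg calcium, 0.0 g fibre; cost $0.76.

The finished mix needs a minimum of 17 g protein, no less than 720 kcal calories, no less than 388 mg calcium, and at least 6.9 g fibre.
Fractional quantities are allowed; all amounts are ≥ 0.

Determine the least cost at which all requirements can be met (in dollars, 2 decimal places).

$1.58

Let x1 = servings of whole milk, x2 = servings of pasta, x3 = servings of cheddar.
Minimise 0.45x1 + 0.47x2 + 0.76x3 subject to:
  8x1 + 10x2 + 6x3 ≥ 17   (protein)
  160x1 + 278x2 + 92x3 ≥ 720   (calories)
  283x1 + 14x2 + 168x3 ≥ 388   (calcium)
  3.2x2 ≥ 6.9   (fibre)
  x1, x2, x3 ≥ 0.
The optimal basis is {whole milk, pasta}; cheddar drops out. There the calcium and fibre constraints are tight.
Solving gives x1 = 1.264, x2 = 2.156.
Cost = 0.45·1.264 + 0.47·2.156 = 1.5821.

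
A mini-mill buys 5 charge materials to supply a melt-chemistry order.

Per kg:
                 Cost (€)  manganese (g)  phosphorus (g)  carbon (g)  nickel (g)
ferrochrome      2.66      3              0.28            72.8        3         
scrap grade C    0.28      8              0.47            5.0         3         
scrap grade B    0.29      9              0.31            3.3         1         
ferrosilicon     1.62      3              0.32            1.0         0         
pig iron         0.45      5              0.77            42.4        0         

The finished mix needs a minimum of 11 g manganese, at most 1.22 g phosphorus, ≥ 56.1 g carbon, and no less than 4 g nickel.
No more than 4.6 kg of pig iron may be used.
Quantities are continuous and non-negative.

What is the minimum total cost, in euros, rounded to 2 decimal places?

Treat it as an LP. Let x1 = kg of ferrochrome, x2 = kg of scrap grade C, x3 = kg of scrap grade B, x4 = kg of ferrosilicon, x5 = kg of pig iron.
Minimize 2.66x1 + 0.28x2 + 0.29x3 + 1.62x4 + 0.45x5 s.t.:
  3x1 + 8x2 + 9x3 + 3x4 + 5x5 ≥ 11   (manganese)
  0.28x1 + 0.47x2 + 0.31x3 + 0.32x4 + 0.77x5 ≤ 1.22   (phosphorus)
  72.8x1 + 5x2 + 3.3x3 + 1x4 + 42.4x5 ≥ 56.1   (carbon)
  3x1 + 3x2 + 1x3 ≥ 4   (nickel)
  x5 ≤ 4.6
  x1, x2, x3, x4, x5 ≥ 0.
At the optimum only ferrochrome, scrap grade C, pig iron are positive (scrap grade B, ferrosilicon = 0). The phosphorus, carbon, nickel requirements are met with equality.
Optimal quantities: ferrochrome = 0.2142 kg, scrap grade C = 1.119 kg, pig iron = 0.8234 kg.
Hence cost = 2.66·0.2142 + 0.28·1.119 + 0.45·0.8234 = €1.2536.

€1.25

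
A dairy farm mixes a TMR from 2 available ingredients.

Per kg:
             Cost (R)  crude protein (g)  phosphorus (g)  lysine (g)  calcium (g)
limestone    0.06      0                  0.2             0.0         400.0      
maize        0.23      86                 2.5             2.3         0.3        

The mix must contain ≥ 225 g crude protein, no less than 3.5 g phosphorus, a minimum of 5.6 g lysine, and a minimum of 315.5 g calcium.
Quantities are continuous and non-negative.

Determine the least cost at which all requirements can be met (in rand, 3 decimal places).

Treat it as an LP. Let x1 = kg of limestone, x2 = kg of maize.
min 0.06x1 + 0.23x2 s.t.:
  86x2 ≥ 225   (crude protein)
  0.2x1 + 2.5x2 ≥ 3.5   (phosphorus)
  2.3x2 ≥ 5.6   (lysine)
  400x1 + 0.3x2 ≥ 315.5   (calcium)
  x1, x2 ≥ 0.
Both inputs are positive at the optimum. The crude protein and calcium requirements are met with equality.
Optimal quantities: limestone = 0.7868 kg, maize = 2.616 kg.
Total cost: 0.06·0.7868 + 0.23·2.616 = 0.64889.

R0.649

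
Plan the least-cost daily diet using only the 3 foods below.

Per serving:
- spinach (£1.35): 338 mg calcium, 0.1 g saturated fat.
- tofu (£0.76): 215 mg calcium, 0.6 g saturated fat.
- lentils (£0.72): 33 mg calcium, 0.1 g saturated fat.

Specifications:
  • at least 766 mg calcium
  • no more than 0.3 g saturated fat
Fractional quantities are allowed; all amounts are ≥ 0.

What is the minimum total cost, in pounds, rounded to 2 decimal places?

£3.05

Treat it as an LP. Let x1 = servings of spinach, x2 = servings of tofu, x3 = servings of lentils.
Minimise 1.35x1 + 0.76x2 + 0.72x3 s.t.:
  338x1 + 215x2 + 33x3 ≥ 766   (calcium)
  0.1x1 + 0.6x2 + 0.1x3 ≤ 0.3   (saturated fat)
  x1, x2, x3 ≥ 0.
The cheapest feasible vertex uses only spinach, tofu; lentils is not used. The calcium and saturated fat requirements are met with equality.
So spinach = 2.179 servings, tofu = 0.1368 servings.
Cost = 1.35·2.179 + 0.76·0.1368 = 3.0456.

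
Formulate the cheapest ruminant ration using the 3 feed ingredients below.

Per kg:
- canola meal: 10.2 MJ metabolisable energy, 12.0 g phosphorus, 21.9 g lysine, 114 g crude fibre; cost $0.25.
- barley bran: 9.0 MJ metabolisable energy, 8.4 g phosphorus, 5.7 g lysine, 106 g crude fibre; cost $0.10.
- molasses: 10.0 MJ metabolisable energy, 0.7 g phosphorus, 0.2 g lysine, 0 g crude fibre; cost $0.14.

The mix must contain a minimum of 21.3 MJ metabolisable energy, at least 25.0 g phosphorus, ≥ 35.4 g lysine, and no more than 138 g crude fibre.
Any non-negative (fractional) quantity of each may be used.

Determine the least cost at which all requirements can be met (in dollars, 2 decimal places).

$6.53

Set it up as a linear program. Let x1 = kg of canola meal, x2 = kg of barley bran, x3 = kg of molasses.
Minimise 0.25x1 + 0.1x2 + 0.14x3 subject to:
  10.2x1 + 9x2 + 10x3 ≥ 21.3   (metabolisable energy)
  12x1 + 8.4x2 + 0.7x3 ≥ 25   (phosphorus)
  21.9x1 + 5.7x2 + 0.2x3 ≥ 35.4   (lysine)
  114x1 + 106x2 ≤ 138   (crude fibre)
  x1, x2, x3 ≥ 0.
The optimal basis is {canola meal, molasses}; barley bran drops out. There the lysine and crude fibre constraints are tight.
That vertex is x1 = 1.211, x3 = 44.45.
Cost = 0.25·1.211 + 0.14·44.45 = 6.5258.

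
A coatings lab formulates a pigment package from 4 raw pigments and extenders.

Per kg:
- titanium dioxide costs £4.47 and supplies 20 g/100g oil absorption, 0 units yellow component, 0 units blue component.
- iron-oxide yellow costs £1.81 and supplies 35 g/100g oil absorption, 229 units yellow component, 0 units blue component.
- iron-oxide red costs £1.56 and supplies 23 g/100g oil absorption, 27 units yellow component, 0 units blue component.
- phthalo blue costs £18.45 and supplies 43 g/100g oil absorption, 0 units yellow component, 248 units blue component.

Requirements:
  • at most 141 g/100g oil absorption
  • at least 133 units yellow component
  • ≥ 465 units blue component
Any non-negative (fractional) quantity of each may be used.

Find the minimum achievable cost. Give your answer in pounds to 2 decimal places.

Treat it as an LP. Let x1 = kg of titanium dioxide, x2 = kg of iron-oxide yellow, x3 = kg of iron-oxide red, x4 = kg of phthalo blue.
min 4.47x1 + 1.81x2 + 1.56x3 + 18.45x4 with:
  20x1 + 35x2 + 23x3 + 43x4 ≤ 141   (oil absorption)
  229x2 + 27x3 ≥ 133   (yellow component)
  248x4 ≥ 465   (blue component)
  x1, x2, x3, x4 ≥ 0.
The cheapest feasible vertex uses only iron-oxide yellow, phthalo blue; titanium dioxide, iron-oxide red are not used. There the yellow component and blue component constraints are tight.
Optimal quantities: iron-oxide yellow = 0.5808 kg, phthalo blue = 1.875 kg.
Hence cost = 1.81·0.5808 + 18.45·1.875 = £35.644998.

£35.64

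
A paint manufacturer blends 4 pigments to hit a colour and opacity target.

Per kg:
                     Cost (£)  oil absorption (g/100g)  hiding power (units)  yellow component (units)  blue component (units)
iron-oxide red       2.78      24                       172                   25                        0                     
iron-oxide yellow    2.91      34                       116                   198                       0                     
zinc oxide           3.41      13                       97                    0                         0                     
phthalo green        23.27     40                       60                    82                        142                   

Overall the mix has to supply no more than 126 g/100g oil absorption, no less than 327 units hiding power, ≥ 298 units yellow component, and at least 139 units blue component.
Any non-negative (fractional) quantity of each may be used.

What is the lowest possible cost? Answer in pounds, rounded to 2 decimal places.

Treat it as an LP. Let x1 = kg of iron-oxide red, x2 = kg of iron-oxide yellow, x3 = kg of zinc oxide, x4 = kg of phthalo green.
min 2.78x1 + 2.91x2 + 3.41x3 + 23.27x4 with:
  24x1 + 34x2 + 13x3 + 40x4 ≤ 126   (oil absorption)
  172x1 + 116x2 + 97x3 + 60x4 ≥ 327   (hiding power)
  25x1 + 198x2 + 82x4 ≥ 298   (yellow component)
  142x4 ≥ 139   (blue component)
  x1, x2, x3, x4 ≥ 0.
The minimum-cost mix takes nothing from zinc oxide — only iron-oxide red, iron-oxide yellow, phthalo green. The hiding power, yellow component, blue component requirements are met with equality.
Optimal quantities: iron-oxide red = 0.8942 kg, iron-oxide yellow = 0.9868 kg, phthalo green = 0.9789 kg.
Objective = 2.78·0.8942 + 2.91·0.9868 + 23.27·0.9789 = 28.1365.

£28.14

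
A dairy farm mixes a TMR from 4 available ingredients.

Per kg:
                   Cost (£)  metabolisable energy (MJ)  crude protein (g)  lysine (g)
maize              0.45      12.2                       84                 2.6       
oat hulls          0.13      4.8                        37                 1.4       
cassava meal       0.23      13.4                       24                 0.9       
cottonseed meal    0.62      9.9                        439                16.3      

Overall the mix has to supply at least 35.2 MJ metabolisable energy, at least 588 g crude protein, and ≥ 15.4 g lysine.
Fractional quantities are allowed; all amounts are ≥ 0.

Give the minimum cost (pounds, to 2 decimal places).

Set it up as a linear program. Let x1 = kg of maize, x2 = kg of oat hulls, x3 = kg of cassava meal, x4 = kg of cottonseed meal.
Minimize 0.45x1 + 0.13x2 + 0.23x3 + 0.62x4 with:
  12.2x1 + 4.8x2 + 13.4x3 + 9.9x4 ≥ 35.2   (metabolisable energy)
  84x1 + 37x2 + 24x3 + 439x4 ≥ 588   (crude protein)
  2.6x1 + 1.4x2 + 0.9x3 + 16.3x4 ≥ 15.4   (lysine)
  x1, x2, x3, x4 ≥ 0.
The optimal basis is {cassava meal, cottonseed meal}; maize, oat hulls drop out. The metabolisable energy and crude protein requirements are met with equality.
Optimal quantities: cassava meal = 1.7062 kg, cottonseed meal = 1.2461 kg.
Total cost: 0.23·1.7062 + 0.62·1.2461 = 1.16501.

£1.17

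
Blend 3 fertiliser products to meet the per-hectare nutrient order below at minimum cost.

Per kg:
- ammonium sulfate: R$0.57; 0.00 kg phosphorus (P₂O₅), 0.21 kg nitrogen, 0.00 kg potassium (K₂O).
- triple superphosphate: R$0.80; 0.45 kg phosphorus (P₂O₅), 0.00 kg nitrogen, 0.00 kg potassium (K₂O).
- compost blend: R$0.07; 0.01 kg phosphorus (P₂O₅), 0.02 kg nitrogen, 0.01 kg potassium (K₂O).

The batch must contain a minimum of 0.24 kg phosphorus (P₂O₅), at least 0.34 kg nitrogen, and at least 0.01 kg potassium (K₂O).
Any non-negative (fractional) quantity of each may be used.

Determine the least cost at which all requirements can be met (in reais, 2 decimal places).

R$1.31

Set it up as a linear program. Let x1 = kg of ammonium sulfate, x2 = kg of triple superphosphate, x3 = kg of compost blend.
Minimise 0.57x1 + 0.8x2 + 0.07x3 with:
  0.45x2 + 0.01x3 ≥ 0.24   (phosphorus (P₂O₅))
  0.21x1 + 0.02x3 ≥ 0.34   (nitrogen)
  0.01x3 ≥ 0.01   (potassium (K₂O))
  x1, x2, x3 ≥ 0.
The optimal basis is {triple superphosphate, compost blend}; ammonium sulfate drops out. Binding constraints: phosphorus (P₂O₅) and nitrogen.
So triple superphosphate = 0.1556 kg, compost blend = 17 kg.
Cost = 0.8·0.1556 + 0.07·17 = 1.3145.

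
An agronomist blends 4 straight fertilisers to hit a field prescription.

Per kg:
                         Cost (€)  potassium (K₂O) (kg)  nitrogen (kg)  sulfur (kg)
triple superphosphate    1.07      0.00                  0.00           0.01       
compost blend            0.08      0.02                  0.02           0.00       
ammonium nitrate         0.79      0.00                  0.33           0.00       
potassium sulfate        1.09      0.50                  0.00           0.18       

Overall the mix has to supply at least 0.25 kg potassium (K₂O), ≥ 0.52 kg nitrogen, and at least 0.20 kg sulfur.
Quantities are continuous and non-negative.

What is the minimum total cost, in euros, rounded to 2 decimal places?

€2.46

This is a linear program. Let x1 = kg of triple superphosphate, x2 = kg of compost blend, x3 = kg of ammonium nitrate, x4 = kg of potassium sulfate.
Minimise 1.07x1 + 0.08x2 + 0.79x3 + 1.09x4 s.t.:
  0.02x2 + 0.5x4 ≥ 0.25   (potassium (K₂O))
  0.02x2 + 0.33x3 ≥ 0.52   (nitrogen)
  0.01x1 + 0.18x4 ≥ 0.2   (sulfur)
  x1, x2, x3, x4 ≥ 0.
At the optimum only ammonium nitrate, potassium sulfate are positive (triple superphosphate, compost blend = 0). The nitrogen and sulfur requirements are met with equality.
That vertex is x3 = 1.576, x4 = 1.111.
Cost = 0.79·1.576 + 1.09·1.111 = 2.4560.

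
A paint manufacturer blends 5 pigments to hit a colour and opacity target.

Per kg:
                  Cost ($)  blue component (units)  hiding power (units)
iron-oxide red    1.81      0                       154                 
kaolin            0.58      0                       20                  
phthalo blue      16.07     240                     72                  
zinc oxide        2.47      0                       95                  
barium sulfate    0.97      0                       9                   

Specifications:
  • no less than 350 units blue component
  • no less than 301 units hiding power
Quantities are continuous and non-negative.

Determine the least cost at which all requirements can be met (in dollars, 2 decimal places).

Treat it as an LP. Let x1 = kg of iron-oxide red, x2 = kg of kaolin, x3 = kg of phthalo blue, x4 = kg of zinc oxide, x5 = kg of barium sulfate.
Minimize 1.81x1 + 0.58x2 + 16.07x3 + 2.47x4 + 0.97x5 with:
  240x3 ≥ 350   (blue component)
  154x1 + 20x2 + 72x3 + 95x4 + 9x5 ≥ 301   (hiding power)
  x1, x2, x3, x4, x5 ≥ 0.
At the optimum only iron-oxide red, phthalo blue are positive (kaolin, zinc oxide, barium sulfate = 0). The blue component and hiding power requirements are met with equality.
So iron-oxide red = 1.2727 kg, phthalo blue = 1.4583 kg.
Cost = 1.81·1.2727 + 16.07·1.4583 = 25.7385.

$25.74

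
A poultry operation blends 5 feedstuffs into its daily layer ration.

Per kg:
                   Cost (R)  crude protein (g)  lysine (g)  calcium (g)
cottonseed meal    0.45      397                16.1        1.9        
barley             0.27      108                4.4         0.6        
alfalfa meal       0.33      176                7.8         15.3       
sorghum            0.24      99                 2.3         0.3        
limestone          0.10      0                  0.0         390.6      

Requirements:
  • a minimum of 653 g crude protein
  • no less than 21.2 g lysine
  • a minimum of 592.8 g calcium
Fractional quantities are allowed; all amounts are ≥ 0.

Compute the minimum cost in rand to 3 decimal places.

R0.891

Let x1 = kg of cottonseed meal, x2 = kg of barley, x3 = kg of alfalfa meal, x4 = kg of sorghum, x5 = kg of limestone.
Minimize 0.45x1 + 0.27x2 + 0.33x3 + 0.24x4 + 0.1x5 with:
  397x1 + 108x2 + 176x3 + 99x4 ≥ 653   (crude protein)
  16.1x1 + 4.4x2 + 7.8x3 + 2.3x4 ≥ 21.2   (lysine)
  1.9x1 + 0.6x2 + 15.3x3 + 0.3x4 + 390.6x5 ≥ 592.8   (calcium)
  x1, x2, x3, x4, x5 ≥ 0.
The optimal basis is {cottonseed meal, limestone}; barley, alfalfa meal, sorghum drop out. There the crude protein and calcium constraints are tight.
Solving gives x1 = 1.645, x5 = 1.51.
Objective = 0.45·1.645 + 0.1·1.51 = 0.89125.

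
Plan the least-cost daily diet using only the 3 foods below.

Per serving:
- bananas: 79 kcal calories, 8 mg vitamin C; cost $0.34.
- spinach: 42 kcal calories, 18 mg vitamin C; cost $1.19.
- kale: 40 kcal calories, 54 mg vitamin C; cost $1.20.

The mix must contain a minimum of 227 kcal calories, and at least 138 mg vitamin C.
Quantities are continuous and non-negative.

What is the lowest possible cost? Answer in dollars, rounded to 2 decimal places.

$3.34

This is a linear program. Let x1 = servings of bananas, x2 = servings of spinach, x3 = servings of kale.
Minimise 0.34x1 + 1.19x2 + 1.2x3 with:
  79x1 + 42x2 + 40x3 ≥ 227   (calories)
  8x1 + 18x2 + 54x3 ≥ 138   (vitamin C)
  x1, x2, x3 ≥ 0.
The cheapest feasible vertex uses only bananas, kale; spinach is not used. The calories and vitamin C requirements are met with equality.
That vertex is x1 = 1.708, x3 = 2.303.
Hence cost = 0.34·1.708 + 1.2·2.303 = $3.3443.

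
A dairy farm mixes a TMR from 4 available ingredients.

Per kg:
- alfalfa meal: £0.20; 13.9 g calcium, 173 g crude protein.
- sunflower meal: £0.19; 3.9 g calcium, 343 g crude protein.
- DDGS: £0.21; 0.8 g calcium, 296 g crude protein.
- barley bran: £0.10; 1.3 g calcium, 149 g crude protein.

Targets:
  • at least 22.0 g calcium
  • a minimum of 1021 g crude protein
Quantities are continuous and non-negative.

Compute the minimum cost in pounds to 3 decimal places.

This is a linear program. Let x1 = kg of alfalfa meal, x2 = kg of sunflower meal, x3 = kg of DDGS, x4 = kg of barley bran.
min 0.2x1 + 0.19x2 + 0.21x3 + 0.1x4 subject to:
  13.9x1 + 3.9x2 + 0.8x3 + 1.3x4 ≥ 22   (calcium)
  173x1 + 343x2 + 296x3 + 149x4 ≥ 1021   (crude protein)
  x1, x2, x3, x4 ≥ 0.
The cheapest feasible vertex uses only alfalfa meal, sunflower meal; DDGS, barley bran are not used. Binding constraints: calcium and crude protein.
Optimal quantities: alfalfa meal = 0.8708 kg, sunflower meal = 2.537 kg.
Total cost: 0.2·0.8708 + 0.19·2.537 = 0.65619.

£0.656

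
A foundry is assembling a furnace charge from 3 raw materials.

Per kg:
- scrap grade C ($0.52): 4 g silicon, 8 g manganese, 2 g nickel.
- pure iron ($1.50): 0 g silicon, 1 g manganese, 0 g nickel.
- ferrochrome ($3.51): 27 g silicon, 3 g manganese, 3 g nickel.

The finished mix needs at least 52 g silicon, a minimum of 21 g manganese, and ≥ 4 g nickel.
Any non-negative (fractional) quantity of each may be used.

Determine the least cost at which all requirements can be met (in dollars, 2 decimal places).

Set it up as a linear program. Let x1 = kg of scrap grade C, x2 = kg of pure iron, x3 = kg of ferrochrome.
Minimise 0.52x1 + 1.5x2 + 3.51x3 subject to:
  4x1 + 27x3 ≥ 52   (silicon)
  8x1 + 1x2 + 3x3 ≥ 21   (manganese)
  2x1 + 3x3 ≥ 4   (nickel)
  x1, x2, x3 ≥ 0.
The optimal basis is {scrap grade C, ferrochrome}; pure iron drops out. There the silicon and manganese constraints are tight.
That vertex is x1 = 2.015, x3 = 1.627.
Objective = 0.52·2.015 + 3.51·1.627 = 6.7586.

$6.76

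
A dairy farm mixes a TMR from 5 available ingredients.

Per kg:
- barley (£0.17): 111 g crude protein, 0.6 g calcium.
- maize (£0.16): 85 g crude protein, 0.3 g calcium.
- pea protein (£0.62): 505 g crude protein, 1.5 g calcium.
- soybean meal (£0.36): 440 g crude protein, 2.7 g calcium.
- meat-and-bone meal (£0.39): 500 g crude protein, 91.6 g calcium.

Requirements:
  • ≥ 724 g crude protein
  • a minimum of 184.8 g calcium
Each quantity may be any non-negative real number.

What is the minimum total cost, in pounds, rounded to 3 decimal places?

Treat it as an LP. Let x1 = kg of barley, x2 = kg of maize, x3 = kg of pea protein, x4 = kg of soybean meal, x5 = kg of meat-and-bone meal.
min 0.17x1 + 0.16x2 + 0.62x3 + 0.36x4 + 0.39x5 subject to:
  111x1 + 85x2 + 505x3 + 440x4 + 500x5 ≥ 724   (crude protein)
  0.6x1 + 0.3x2 + 1.5x3 + 2.7x4 + 91.6x5 ≥ 184.8   (calcium)
  x1, x2, x3, x4, x5 ≥ 0.
At the optimum only meat-and-bone meal is positive (barley, maize, pea protein, soybean meal = 0). Binding constraint: calcium.
Optimal quantities: meat-and-bone meal = 2.017 kg.
Total cost: 0.39·2.017 = 0.78663.

£0.787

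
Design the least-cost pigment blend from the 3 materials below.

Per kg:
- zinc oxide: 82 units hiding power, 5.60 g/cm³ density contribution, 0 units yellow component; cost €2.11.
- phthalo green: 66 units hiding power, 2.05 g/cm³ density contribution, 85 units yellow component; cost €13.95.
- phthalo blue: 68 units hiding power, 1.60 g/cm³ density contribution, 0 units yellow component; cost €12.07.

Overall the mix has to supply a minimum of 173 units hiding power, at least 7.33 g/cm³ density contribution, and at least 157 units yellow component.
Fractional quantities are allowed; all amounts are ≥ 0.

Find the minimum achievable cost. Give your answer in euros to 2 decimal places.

€27.10

Treat it as an LP. Let x1 = kg of zinc oxide, x2 = kg of phthalo green, x3 = kg of phthalo blue.
Minimise 2.11x1 + 13.95x2 + 12.07x3 with:
  82x1 + 66x2 + 68x3 ≥ 173   (hiding power)
  5.6x1 + 2.05x2 + 1.6x3 ≥ 7.33   (density contribution)
  85x2 ≥ 157   (yellow component)
  x1, x2, x3 ≥ 0.
The minimum-cost mix takes nothing from phthalo blue — only zinc oxide, phthalo green. Binding constraints: density contribution and yellow component.
That vertex is x1 = 0.6328, x2 = 1.847.
Total cost: 2.11·0.6328 + 13.95·1.847 = 27.1009.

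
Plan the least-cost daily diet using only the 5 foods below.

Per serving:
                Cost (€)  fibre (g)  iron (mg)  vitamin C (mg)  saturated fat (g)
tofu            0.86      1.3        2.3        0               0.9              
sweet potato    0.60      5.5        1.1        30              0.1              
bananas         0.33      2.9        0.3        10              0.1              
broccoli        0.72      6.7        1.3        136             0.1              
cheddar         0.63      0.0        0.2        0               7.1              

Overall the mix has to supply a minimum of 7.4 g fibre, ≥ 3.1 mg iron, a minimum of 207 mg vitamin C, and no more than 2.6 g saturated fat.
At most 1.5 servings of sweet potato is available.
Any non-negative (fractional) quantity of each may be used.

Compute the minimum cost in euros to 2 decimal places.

€1.52

Let x1 = servings of tofu, x2 = servings of sweet potato, x3 = servings of bananas, x4 = servings of broccoli, x5 = servings of cheddar.
Minimise 0.86x1 + 0.6x2 + 0.33x3 + 0.72x4 + 0.63x5 subject to:
  1.3x1 + 5.5x2 + 2.9x3 + 6.7x4 ≥ 7.4   (fibre)
  2.3x1 + 1.1x2 + 0.3x3 + 1.3x4 + 0.2x5 ≥ 3.1   (iron)
  30x2 + 10x3 + 136x4 ≥ 207   (vitamin C)
  0.9x1 + 0.1x2 + 0.1x3 + 0.1x4 + 7.1x5 ≤ 2.6   (saturated fat)
  x2 ≤ 1.5
  x1, x2, x3, x4, x5 ≥ 0.
The cheapest feasible vertex uses only tofu, broccoli; sweet potato, bananas, cheddar are not used. Binding constraints: iron and vitamin C.
So tofu = 0.4875 servings, broccoli = 1.522 servings.
Total cost: 0.86·0.4875 + 0.72·1.522 = 1.5151.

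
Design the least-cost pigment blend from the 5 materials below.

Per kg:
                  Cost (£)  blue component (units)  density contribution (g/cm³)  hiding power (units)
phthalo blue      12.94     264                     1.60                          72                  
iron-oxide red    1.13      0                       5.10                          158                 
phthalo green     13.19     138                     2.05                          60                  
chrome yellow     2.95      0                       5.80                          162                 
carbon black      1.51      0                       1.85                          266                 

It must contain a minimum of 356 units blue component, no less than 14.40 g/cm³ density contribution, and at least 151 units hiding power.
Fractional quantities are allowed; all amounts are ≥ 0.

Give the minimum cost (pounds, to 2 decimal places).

Let x1 = kg of phthalo blue, x2 = kg of iron-oxide red, x3 = kg of phthalo green, x4 = kg of chrome yellow, x5 = kg of carbon black.
min 12.94x1 + 1.13x2 + 13.19x3 + 2.95x4 + 1.51x5 s.t.:
  264x1 + 138x3 ≥ 356   (blue component)
  1.6x1 + 5.1x2 + 2.05x3 + 5.8x4 + 1.85x5 ≥ 14.4   (density contribution)
  72x1 + 158x2 + 60x3 + 162x4 + 266x5 ≥ 151   (hiding power)
  x1, x2, x3, x4, x5 ≥ 0.
The optimal basis is {phthalo blue, iron-oxide red}; phthalo green, chrome yellow, carbon black drop out. The blue component and density contribution requirements are met with equality.
That vertex is x1 = 1.348, x2 = 2.4.
Total cost: 12.94·1.348 + 1.13·2.4 = 20.1551.

£20.16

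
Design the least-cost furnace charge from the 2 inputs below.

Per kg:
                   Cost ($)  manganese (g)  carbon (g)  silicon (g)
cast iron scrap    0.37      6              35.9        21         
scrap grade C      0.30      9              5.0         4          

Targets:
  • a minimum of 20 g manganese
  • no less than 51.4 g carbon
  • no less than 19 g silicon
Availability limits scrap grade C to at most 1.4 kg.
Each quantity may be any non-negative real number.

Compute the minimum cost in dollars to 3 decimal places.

This is a linear program. Let x1 = kg of cast iron scrap, x2 = kg of scrap grade C.
Minimise 0.37x1 + 0.3x2 with:
  6x1 + 9x2 ≥ 20   (manganese)
  35.9x1 + 5x2 ≥ 51.4   (carbon)
  21x1 + 4x2 ≥ 19   (silicon)
  x2 ≤ 1.4
  x1, x2 ≥ 0.
Both inputs are positive at the optimum. The manganese and carbon requirements are met with equality.
So cast iron scrap = 1.237 kg, scrap grade C = 1.397 kg.
Hence cost = 0.37·1.237 + 0.3·1.397 = $0.87679.

$0.877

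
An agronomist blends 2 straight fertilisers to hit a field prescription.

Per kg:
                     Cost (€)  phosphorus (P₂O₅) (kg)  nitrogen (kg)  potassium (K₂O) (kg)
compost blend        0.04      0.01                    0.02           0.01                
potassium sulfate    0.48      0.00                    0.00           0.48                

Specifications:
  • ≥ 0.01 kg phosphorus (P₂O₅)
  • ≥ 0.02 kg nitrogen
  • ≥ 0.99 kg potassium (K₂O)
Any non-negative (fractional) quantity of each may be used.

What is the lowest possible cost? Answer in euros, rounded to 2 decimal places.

Set it up as a linear program. Let x1 = kg of compost blend, x2 = kg of potassium sulfate.
Minimize 0.04x1 + 0.48x2 s.t.:
  0.01x1 ≥ 0.01   (phosphorus (P₂O₅))
  0.02x1 ≥ 0.02   (nitrogen)
  0.01x1 + 0.48x2 ≥ 0.99   (potassium (K₂O))
  x1, x2 ≥ 0.
Both inputs are positive at the optimum. The phosphorus (P₂O₅), nitrogen, potassium (K₂O) requirements are met with equality.
Optimal quantities: compost blend = 1 kg, potassium sulfate = 2.042 kg.
Hence cost = 0.04·1 + 0.48·2.042 = €1.0202.

€1.02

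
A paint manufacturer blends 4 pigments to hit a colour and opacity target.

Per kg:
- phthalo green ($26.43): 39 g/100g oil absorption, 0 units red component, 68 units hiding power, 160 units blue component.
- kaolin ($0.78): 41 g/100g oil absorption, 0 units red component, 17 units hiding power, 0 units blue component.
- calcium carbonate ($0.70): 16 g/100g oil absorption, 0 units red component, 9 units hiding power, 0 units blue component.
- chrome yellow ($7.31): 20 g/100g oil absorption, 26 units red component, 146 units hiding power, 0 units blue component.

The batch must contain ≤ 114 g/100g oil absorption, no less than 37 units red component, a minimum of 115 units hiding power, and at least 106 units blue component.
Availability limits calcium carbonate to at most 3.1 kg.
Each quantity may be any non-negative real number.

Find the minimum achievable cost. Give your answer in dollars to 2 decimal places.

Let x1 = kg of phthalo green, x2 = kg of kaolin, x3 = kg of calcium carbonate, x4 = kg of chrome yellow.
Minimize 26.43x1 + 0.78x2 + 0.7x3 + 7.31x4 s.t.:
  39x1 + 41x2 + 16x3 + 20x4 ≤ 114   (oil absorption)
  26x4 ≥ 37   (red component)
  68x1 + 17x2 + 9x3 + 146x4 ≥ 115   (hiding power)
  160x1 ≥ 106   (blue component)
  x3 ≤ 3.1
  x1, x2, x3, x4 ≥ 0.
The optimal basis is {phthalo green, chrome yellow}; kaolin, calcium carbonate drop out. Binding constraints: red component and blue component.
Solving gives x1 = 0.6625, x4 = 1.423.
Objective = 26.43·0.6625 + 7.31·1.423 = 27.9120.

$27.91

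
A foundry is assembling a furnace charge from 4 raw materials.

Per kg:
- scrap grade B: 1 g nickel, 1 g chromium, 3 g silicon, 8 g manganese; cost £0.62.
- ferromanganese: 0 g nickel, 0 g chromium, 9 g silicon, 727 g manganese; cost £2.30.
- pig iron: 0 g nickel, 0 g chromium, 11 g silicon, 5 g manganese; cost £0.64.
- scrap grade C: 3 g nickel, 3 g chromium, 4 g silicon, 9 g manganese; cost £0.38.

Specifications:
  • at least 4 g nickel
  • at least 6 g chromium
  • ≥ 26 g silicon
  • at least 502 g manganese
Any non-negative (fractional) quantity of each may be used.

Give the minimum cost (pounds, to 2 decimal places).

£2.98

Treat it as an LP. Let x1 = kg of scrap grade B, x2 = kg of ferromanganese, x3 = kg of pig iron, x4 = kg of scrap grade C.
Minimize 0.62x1 + 2.3x2 + 0.64x3 + 0.38x4 with:
  1x1 + 3x4 ≥ 4   (nickel)
  1x1 + 3x4 ≥ 6   (chromium)
  3x1 + 9x2 + 11x3 + 4x4 ≥ 26   (silicon)
  8x1 + 727x2 + 5x3 + 9x4 ≥ 502   (manganese)
  x1, x2, x3, x4 ≥ 0.
The optimal basis is {ferromanganese, pig iron, scrap grade C}; scrap grade B drops out. There the chromium, silicon, manganese constraints are tight.
That vertex is x2 = 0.6582, x3 = 1.098, x4 = 2.
Cost = 2.3·0.6582 + 0.64·1.098 + 0.38·2 = 2.9766.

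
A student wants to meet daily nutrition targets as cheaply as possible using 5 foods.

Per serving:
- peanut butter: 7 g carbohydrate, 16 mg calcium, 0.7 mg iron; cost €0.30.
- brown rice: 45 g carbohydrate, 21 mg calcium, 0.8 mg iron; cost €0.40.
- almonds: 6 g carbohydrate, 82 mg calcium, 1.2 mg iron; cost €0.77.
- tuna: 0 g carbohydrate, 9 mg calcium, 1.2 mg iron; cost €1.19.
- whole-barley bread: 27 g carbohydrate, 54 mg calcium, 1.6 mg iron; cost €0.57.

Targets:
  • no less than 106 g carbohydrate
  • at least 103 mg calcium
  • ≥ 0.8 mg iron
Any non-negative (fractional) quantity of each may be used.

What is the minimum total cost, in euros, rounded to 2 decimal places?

€1.37

Let x1 = servings of peanut butter, x2 = servings of brown rice, x3 = servings of almonds, x4 = servings of tuna, x5 = servings of whole-barley bread.
min 0.3x1 + 0.4x2 + 0.77x3 + 1.19x4 + 0.57x5 s.t.:
  7x1 + 45x2 + 6x3 + 27x5 ≥ 106   (carbohydrate)
  16x1 + 21x2 + 82x3 + 9x4 + 54x5 ≥ 103   (calcium)
  0.7x1 + 0.8x2 + 1.2x3 + 1.2x4 + 1.6x5 ≥ 0.8   (iron)
  x1, x2, x3, x4, x5 ≥ 0.
At the optimum only brown rice, whole-barley bread are positive (peanut butter, almonds, tuna = 0). There the carbohydrate and calcium constraints are tight.
So brown rice = 1.58 servings, whole-barley bread = 1.293 servings.
Total cost: 0.4·1.58 + 0.57·1.293 = 1.3690.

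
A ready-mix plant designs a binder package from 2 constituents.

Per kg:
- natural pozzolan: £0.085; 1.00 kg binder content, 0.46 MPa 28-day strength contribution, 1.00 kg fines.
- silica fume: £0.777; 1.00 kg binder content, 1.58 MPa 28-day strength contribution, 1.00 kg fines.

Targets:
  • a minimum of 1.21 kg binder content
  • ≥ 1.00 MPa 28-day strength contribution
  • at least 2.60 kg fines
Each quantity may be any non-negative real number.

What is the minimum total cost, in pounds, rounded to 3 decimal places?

Set it up as a linear program. Let x1 = kg of natural pozzolan, x2 = kg of silica fume.
Minimize 0.085x1 + 0.777x2 with:
  1x1 + 1x2 ≥ 1.21   (binder content)
  0.46x1 + 1.58x2 ≥ 1   (28-day strength contribution)
  1x1 + 1x2 ≥ 2.6   (fines)
  x1, x2 ≥ 0.
The minimum-cost mix takes nothing from silica fume — only natural pozzolan. The fines requirement is met with equality.
Optimal quantities: natural pozzolan = 2.6 kg.
Cost = 0.085·2.6 = 0.22100.

£0.221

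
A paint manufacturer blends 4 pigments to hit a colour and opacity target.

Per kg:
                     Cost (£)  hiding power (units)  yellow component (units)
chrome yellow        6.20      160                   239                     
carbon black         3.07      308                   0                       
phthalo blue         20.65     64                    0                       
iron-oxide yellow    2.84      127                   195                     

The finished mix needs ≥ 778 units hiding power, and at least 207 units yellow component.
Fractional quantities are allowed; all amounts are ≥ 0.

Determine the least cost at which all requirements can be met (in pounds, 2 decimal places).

£9.43

Let x1 = kg of chrome yellow, x2 = kg of carbon black, x3 = kg of phthalo blue, x4 = kg of iron-oxide yellow.
Minimise 6.2x1 + 3.07x2 + 20.65x3 + 2.84x4 subject to:
  160x1 + 308x2 + 64x3 + 127x4 ≥ 778   (hiding power)
  239x1 + 195x4 ≥ 207   (yellow component)
  x1, x2, x3, x4 ≥ 0.
The cheapest feasible vertex uses only carbon black, iron-oxide yellow; chrome yellow, phthalo blue are not used. The hiding power and yellow component requirements are met with equality.
Optimal quantities: carbon black = 2.088 kg, iron-oxide yellow = 1.062 kg.
Total cost: 3.07·2.088 + 2.84·1.062 = 9.4262.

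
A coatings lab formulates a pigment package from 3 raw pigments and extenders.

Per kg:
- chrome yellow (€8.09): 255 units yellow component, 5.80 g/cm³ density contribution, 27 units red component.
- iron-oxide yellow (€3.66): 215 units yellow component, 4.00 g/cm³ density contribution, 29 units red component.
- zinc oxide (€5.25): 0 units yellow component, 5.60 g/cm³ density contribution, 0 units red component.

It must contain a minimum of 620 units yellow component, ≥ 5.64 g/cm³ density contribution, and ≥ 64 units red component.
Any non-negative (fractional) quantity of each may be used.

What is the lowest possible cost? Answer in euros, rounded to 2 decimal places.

Let x1 = kg of chrome yellow, x2 = kg of iron-oxide yellow, x3 = kg of zinc oxide.
Minimise 8.09x1 + 3.66x2 + 5.25x3 with:
  255x1 + 215x2 ≥ 620   (yellow component)
  5.8x1 + 4x2 + 5.6x3 ≥ 5.64   (density contribution)
  27x1 + 29x2 ≥ 64   (red component)
  x1, x2, x3 ≥ 0.
At the optimum only iron-oxide yellow is positive (chrome yellow, zinc oxide = 0). Binding constraint: yellow component.
That vertex is x2 = 2.8837.
Objective = 3.66·2.8837 = 10.5543.

€10.55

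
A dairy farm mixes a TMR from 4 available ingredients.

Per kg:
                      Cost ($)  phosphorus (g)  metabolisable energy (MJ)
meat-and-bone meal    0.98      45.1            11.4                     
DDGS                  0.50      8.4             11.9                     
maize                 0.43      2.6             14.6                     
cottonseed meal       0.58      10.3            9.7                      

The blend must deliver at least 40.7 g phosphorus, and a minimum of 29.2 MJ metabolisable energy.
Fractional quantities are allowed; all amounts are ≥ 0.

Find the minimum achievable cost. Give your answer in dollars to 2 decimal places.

$1.39

This is a linear program. Let x1 = kg of meat-and-bone meal, x2 = kg of DDGS, x3 = kg of maize, x4 = kg of cottonseed meal.
Minimise 0.98x1 + 0.5x2 + 0.43x3 + 0.58x4 s.t.:
  45.1x1 + 8.4x2 + 2.6x3 + 10.3x4 ≥ 40.7   (phosphorus)
  11.4x1 + 11.9x2 + 14.6x3 + 9.7x4 ≥ 29.2   (metabolisable energy)
  x1, x2, x3, x4 ≥ 0.
The optimal basis is {meat-and-bone meal, maize}; DDGS, cottonseed meal drop out. There the phosphorus and metabolisable energy constraints are tight.
Optimal quantities: meat-and-bone meal = 0.8242 kg, maize = 1.356 kg.
Hence cost = 0.98·0.8242 + 0.43·1.356 = $1.3908.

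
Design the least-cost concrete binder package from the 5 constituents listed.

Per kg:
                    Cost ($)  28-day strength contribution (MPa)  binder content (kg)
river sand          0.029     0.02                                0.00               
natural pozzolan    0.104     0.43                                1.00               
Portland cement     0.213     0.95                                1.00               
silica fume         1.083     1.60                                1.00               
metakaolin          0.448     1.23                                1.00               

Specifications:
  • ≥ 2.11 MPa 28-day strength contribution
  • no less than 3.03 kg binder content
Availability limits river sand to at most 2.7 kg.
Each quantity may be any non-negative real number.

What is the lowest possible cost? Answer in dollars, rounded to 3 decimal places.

Treat it as an LP. Let x1 = kg of river sand, x2 = kg of natural pozzolan, x3 = kg of Portland cement, x4 = kg of silica fume, x5 = kg of metakaolin.
Minimise 0.029x1 + 0.104x2 + 0.213x3 + 1.083x4 + 0.448x5 s.t.:
  0.02x1 + 0.43x2 + 0.95x3 + 1.6x4 + 1.23x5 ≥ 2.11   (28-day strength contribution)
  1x2 + 1x3 + 1x4 + 1x5 ≥ 3.03   (binder content)
  x1 ≤ 2.7
  x1, x2, x3, x4, x5 ≥ 0.
At the optimum only natural pozzolan, Portland cement are positive (river sand, silica fume, metakaolin = 0). Binding constraints: 28-day strength contribution and binder content.
That vertex is x2 = 1.478, x3 = 1.552.
Objective = 0.104·1.478 + 0.213·1.552 = 0.48429.

$0.484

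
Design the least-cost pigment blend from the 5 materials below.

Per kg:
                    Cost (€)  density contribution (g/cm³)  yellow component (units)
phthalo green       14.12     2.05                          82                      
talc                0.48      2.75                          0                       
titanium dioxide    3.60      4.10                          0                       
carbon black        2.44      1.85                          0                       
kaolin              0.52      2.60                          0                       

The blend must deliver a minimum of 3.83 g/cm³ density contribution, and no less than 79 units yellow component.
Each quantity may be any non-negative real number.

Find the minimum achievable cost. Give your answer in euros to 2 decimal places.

€13.93

Let x1 = kg of phthalo green, x2 = kg of talc, x3 = kg of titanium dioxide, x4 = kg of carbon black, x5 = kg of kaolin.
Minimise 14.12x1 + 0.48x2 + 3.6x3 + 2.44x4 + 0.52x5 subject to:
  2.05x1 + 2.75x2 + 4.1x3 + 1.85x4 + 2.6x5 ≥ 3.83   (density contribution)
  82x1 ≥ 79   (yellow component)
  x1, x2, x3, x4, x5 ≥ 0.
At the optimum only phthalo green, talc are positive (titanium dioxide, carbon black, kaolin = 0). The density contribution and yellow component requirements are met with equality.
So phthalo green = 0.9634 kg, talc = 0.6745 kg.
Objective = 14.12·0.9634 + 0.48·0.6745 = 13.9270.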